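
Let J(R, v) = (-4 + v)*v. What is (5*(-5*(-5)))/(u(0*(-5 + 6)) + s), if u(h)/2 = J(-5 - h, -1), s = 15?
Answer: 5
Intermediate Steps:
J(R, v) = v*(-4 + v)
u(h) = 10 (u(h) = 2*(-(-4 - 1)) = 2*(-1*(-5)) = 2*5 = 10)
(5*(-5*(-5)))/(u(0*(-5 + 6)) + s) = (5*(-5*(-5)))/(10 + 15) = (5*25)/25 = 125*(1/25) = 5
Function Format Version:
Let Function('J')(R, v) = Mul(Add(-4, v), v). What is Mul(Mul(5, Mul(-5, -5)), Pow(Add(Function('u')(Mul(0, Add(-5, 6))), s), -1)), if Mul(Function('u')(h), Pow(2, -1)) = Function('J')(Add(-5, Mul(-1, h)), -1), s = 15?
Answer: 5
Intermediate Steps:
Function('J')(R, v) = Mul(v, Add(-4, v))
Function('u')(h) = 10 (Function('u')(h) = Mul(2, Mul(-1, Add(-4, -1))) = Mul(2, Mul(-1, -5)) = Mul(2, 5) = 10)
Mul(Mul(5, Mul(-5, -5)), Pow(Add(Function('u')(Mul(0, Add(-5, 6))), s), -1)) = Mul(Mul(5, Mul(-5, -5)), Pow(Add(10, 15), -1)) = Mul(Mul(5, 25), Pow(25, -1)) = Mul(125, Rational(1, 25)) = 5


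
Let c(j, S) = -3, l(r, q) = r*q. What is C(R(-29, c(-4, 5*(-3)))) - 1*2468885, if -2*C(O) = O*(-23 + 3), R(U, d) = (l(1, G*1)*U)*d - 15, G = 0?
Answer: -2469035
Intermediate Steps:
l(r, q) = q*r
R(U, d) = -15 (R(U, d) = (((0*1)*1)*U)*d - 15 = ((0*1)*U)*d - 15 = (0*U)*d - 15 = 0*d - 15 = 0 - 15 = -15)
C(O) = 10*O (C(O) = -O*(-23 + 3)/2 = -O*(-20)/2 = -(-10)*O = 10*O)
C(R(-29, c(-4, 5*(-3)))) - 1*2468885 = 10*(-15) - 1*2468885 = -150 - 2468885 = -2469035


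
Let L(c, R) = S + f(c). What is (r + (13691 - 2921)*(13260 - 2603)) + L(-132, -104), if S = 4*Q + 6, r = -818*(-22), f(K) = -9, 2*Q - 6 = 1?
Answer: 114793897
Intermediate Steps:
Q = 7/2 (Q = 3 + (1/2)*1 = 3 + 1/2 = 7/2 ≈ 3.5000)
r = 17996
S = 20 (S = 4*(7/2) + 6 = 14 + 6 = 20)
L(c, R) = 11 (L(c, R) = 20 - 9 = 11)
(r + (13691 - 2921)*(13260 - 2603)) + L(-132, -104) = (17996 + (13691 - 2921)*(13260 - 2603)) + 11 = (17996 + 10770*10657) + 11 = (17996 + 114775890) + 11 = 114793886 + 11 = 114793897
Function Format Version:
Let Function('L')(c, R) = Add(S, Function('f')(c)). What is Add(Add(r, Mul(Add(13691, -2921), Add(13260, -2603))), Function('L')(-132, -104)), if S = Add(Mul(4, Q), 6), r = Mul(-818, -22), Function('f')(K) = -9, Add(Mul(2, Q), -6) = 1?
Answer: 114793897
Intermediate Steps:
Q = Rational(7, 2) (Q = Add(3, Mul(Rational(1, 2), 1)) = Add(3, Rational(1, 2)) = Rational(7, 2) ≈ 3.5000)
r = 17996
S = 20 (S = Add(Mul(4, Rational(7, 2)), 6) = Add(14, 6) = 20)
Function('L')(c, R) = 11 (Function('L')(c, R) = Add(20, -9) = 11)
Add(Add(r, Mul(Add(13691, -2921), Add(13260, -2603))), Function('L')(-132, -104)) = Add(Add(17996, Mul(Add(13691, -2921), Add(13260, -2603))), 11) = Add(Add(17996, Mul(10770, 10657)), 11) = Add(Add(17996, 114775890), 11) = Add(114793886, 11) = 114793897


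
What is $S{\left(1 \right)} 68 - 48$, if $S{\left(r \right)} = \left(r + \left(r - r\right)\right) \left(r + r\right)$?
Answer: $88$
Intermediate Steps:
$S{\left(r \right)} = 2 r^{2}$ ($S{\left(r \right)} = \left(r + 0\right) 2 r = r 2 r = 2 r^{2}$)
$S{\left(1 \right)} 68 - 48 = 2 \cdot 1^{2} \cdot 68 - 48 = 2 \cdot 1 \cdot 68 - 48 = 2 \cdot 68 - 48 = 136 - 48 = 88$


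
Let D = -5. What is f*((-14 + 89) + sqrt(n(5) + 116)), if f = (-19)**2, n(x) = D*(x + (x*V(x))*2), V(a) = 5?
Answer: 27075 + 361*I*sqrt(159) ≈ 27075.0 + 4552.0*I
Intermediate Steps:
n(x) = -55*x (n(x) = -5*(x + (x*5)*2) = -5*(x + (5*x)*2) = -5*(x + 10*x) = -55*x)
f = 361
f*((-14 + 89) + sqrt(n(5) + 116)) = 361*((-14 + 89) + sqrt(-55*5 + 116)) = 361*(75 + sqrt(-275 + 116)) = 361*(75 + sqrt(-159)) = 361*(75 + I*sqrt(159)) = 27075 + 361*I*sqrt(159)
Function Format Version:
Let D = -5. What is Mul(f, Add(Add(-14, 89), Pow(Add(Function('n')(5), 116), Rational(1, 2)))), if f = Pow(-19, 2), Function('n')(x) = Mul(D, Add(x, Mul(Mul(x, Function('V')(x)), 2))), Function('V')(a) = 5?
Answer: Add(27075, Mul(361, I, Pow(159, Rational(1, 2)))) ≈ Add(27075., Mul(4552.0, I))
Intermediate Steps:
Function('n')(x) = Mul(-55, x) (Function('n')(x) = Mul(-5, Add(x, Mul(Mul(x, 5), 2))) = Mul(-5, Add(x, Mul(Mul(5, x), 2))) = Mul(-5, Add(x, Mul(10, x))) = Mul(-5, Mul(11, x)) = Mul(-55, x))
f = 361
Mul(f, Add(Add(-14, 89), Pow(Add(Function('n')(5), 116), Rational(1, 2)))) = Mul(361, Add(Add(-14, 89), Pow(Add(Mul(-55, 5), 116), Rational(1, 2)))) = Mul(361, Add(75, Pow(Add(-275, 116), Rational(1, 2)))) = Mul(361, Add(75, Pow(-159, Rational(1, 2)))) = Mul(361, Add(75, Mul(I, Pow(159, Rational(1, 2))))) = Add(27075, Mul(361, I, Pow(159, Rational(1, 2))))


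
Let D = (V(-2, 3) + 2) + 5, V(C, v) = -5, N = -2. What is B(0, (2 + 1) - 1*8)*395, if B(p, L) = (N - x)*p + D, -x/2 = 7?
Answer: 790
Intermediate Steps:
x = -14 (x = -2*7 = -14)
D = 2 (D = (-5 + 2) + 5 = -3 + 5 = 2)
B(p, L) = 2 + 12*p (B(p, L) = (-2 - 1*(-14))*p + 2 = (-2 + 14)*p + 2 = 12*p + 2 = 2 + 12*p)
B(0, (2 + 1) - 1*8)*395 = (2 + 12*0)*395 = (2 + 0)*395 = 2*395 = 790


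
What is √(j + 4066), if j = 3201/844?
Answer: √724764955/422 ≈ 63.795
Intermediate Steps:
j = 3201/844 (j = 3201*(1/844) = 3201/844 ≈ 3.7927)
√(j + 4066) = √(3201/844 + 4066) = √(3434905/844) = √724764955/422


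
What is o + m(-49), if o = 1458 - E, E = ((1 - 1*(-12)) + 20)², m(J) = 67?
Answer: 436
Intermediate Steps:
E = 1089 (E = ((1 + 12) + 20)² = (13 + 20)² = 33² = 1089)
o = 369 (o = 1458 - 1*1089 = 1458 - 1089 = 369)
o + m(-49) = 369 + 67 = 436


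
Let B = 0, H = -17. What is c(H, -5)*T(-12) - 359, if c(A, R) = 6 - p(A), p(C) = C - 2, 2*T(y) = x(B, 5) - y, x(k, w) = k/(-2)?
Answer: -209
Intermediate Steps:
x(k, w) = -k/2 (x(k, w) = k*(-½) = -k/2)
T(y) = -y/2 (T(y) = (-½*0 - y)/2 = (0 - y)/2 = (-y)/2 = -y/2)
p(C) = -2 + C
c(A, R) = 8 - A (c(A, R) = 6 - (-2 + A) = 6 + (2 - A) = 8 - A)
c(H, -5)*T(-12) - 359 = (8 - 1*(-17))*(-½*(-12)) - 359 = (8 + 17)*6 - 359 = 25*6 - 359 = 150 - 359 = -209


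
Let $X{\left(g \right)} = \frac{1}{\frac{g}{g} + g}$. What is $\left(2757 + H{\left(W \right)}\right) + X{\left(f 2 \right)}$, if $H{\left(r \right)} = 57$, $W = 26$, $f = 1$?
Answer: $\frac{8443}{3} \approx 2814.3$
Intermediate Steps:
$X{\left(g \right)} = \frac{1}{1 + g}$
$\left(2757 + H{\left(W \right)}\right) + X{\left(f 2 \right)} = \left(2757 + 57\right) + \frac{1}{1 + 1 \cdot 2} = 2814 + \frac{1}{1 + 2} = 2814 + \frac{1}{3} = \frac{8443}{3}$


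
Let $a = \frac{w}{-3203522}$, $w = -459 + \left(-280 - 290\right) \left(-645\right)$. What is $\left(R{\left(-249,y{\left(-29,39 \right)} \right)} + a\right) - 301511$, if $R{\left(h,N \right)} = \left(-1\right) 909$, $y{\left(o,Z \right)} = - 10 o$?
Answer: $- \frac{968809490431}{3203522} \approx -3.0242 \cdot 10^{5}$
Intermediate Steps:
$w = 367191$ ($w = -459 + \left(-280 - 290\right) \left(-645\right) = -459 - -367650 = -459 + 367650 = 367191$)
$R{\left(h,N \right)} = -909$
$a = - \frac{367191}{3203522}$ ($a = \frac{367191}{-3203522} = 367191 \left(- \frac{1}{3203522}\right) = - \frac{367191}{3203522} \approx -0.11462$)
$\left(R{\left(-249,y{\left(-29,39 \right)} \right)} + a\right) - 301511 = \left(-909 - \frac{367191}{3203522}\right) - 301511 = - \frac{2912368689}{3203522} - 301511 = - \frac{968809490431}{3203522}$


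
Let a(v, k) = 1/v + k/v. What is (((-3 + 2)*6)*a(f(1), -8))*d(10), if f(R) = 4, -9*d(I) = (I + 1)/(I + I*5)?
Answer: -77/360 ≈ -0.21389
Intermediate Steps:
d(I) = -(1 + I)/(54*I) (d(I) = -(I + 1)/(9*(I + I*5)) = -(1 + I)/(9*(I + 5*I)) = -(1 + I)/(9*(6*I)) = -(1 + I)*1/(6*I)/9 = -(1 + I)/(54*I))
a(v, k) = 1/v + k/v
(((-3 + 2)*6)*a(f(1), -8))*d(10) = (((-3 + 2)*6)*((1 - 8)/4))*((1/54)*(-1 - 1*10)/10) = ((-1*6)*((1/4)*(-7)))*((1/54)*(1/10)*(-1 - 10)) = (-6*(-7/4))*((1/54)*(1/10)*(-11)) = (21/2)*(-11/540) = -77/360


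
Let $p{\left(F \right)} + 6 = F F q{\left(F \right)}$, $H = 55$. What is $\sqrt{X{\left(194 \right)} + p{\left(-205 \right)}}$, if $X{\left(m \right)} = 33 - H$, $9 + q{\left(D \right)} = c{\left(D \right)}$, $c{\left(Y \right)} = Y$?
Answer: $i \sqrt{8993378} \approx 2998.9 i$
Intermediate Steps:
$q{\left(D \right)} = -9 + D$
$p{\left(F \right)} = -6 + F^{2} \left(-9 + F\right)$ ($p{\left(F \right)} = -6 + F F \left(-9 + F\right) = -6 + F^{2} \left(-9 + F\right)$)
$X{\left(m \right)} = -22$ ($X{\left(m \right)} = 33 - 55 = -22$)
$\sqrt{X{\left(194 \right)} + p{\left(-205 \right)}} = \sqrt{-22 + \left(-6 + \left(-205\right)^{2} \left(-9 - 205\right)\right)} = \sqrt{-22 + \left(-6 + 42025 \left(-214\right)\right)} = \sqrt{-22 - 8993356} = \sqrt{-8993378} = i \sqrt{8993378}$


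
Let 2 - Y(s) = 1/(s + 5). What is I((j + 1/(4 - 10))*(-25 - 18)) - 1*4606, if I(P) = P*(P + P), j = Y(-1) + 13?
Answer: 56293993/72 ≈ 7.8186e+5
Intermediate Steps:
Y(s) = 2 - 1/(5 + s) (Y(s) = 2 - 1/(s + 5) = 2 - 1/(5 + s))
j = 59/4 (j = (9 + 2*(-1))/(5 - 1) + 13 = (9 - 2)/4 + 13 = (1/4)*7 + 13 = 7/4 + 13 = 59/4 ≈ 14.750)
I(P) = 2*P**2 (I(P) = P*(2*P) = 2*P**2)
I((j + 1/(4 - 10))*(-25 - 18)) - 1*4606 = 2*((59/4 + 1/(4 - 10))*(-25 - 18))**2 - 1*4606 = 2*((59/4 + 1/(-6))*(-43))**2 - 4606 = 2*((59/4 - 1/6)*(-43))**2 - 4606 = 2*((175/12)*(-43))**2 - 4606 = 2*(-7525/12)**2 - 4606 = 2*(56625625/144) - 4606 = 56625625/72 - 4606 = 56293993/72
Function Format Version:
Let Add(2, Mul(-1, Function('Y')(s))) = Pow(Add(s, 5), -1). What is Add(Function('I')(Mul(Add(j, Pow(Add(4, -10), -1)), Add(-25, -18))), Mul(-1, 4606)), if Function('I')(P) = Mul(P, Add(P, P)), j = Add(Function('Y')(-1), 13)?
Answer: Rational(56293993, 72) ≈ 7.8186e+5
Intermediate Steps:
Function('Y')(s) = Add(2, Mul(-1, Pow(Add(5, s), -1))) (Function('Y')(s) = Add(2, Mul(-1, Pow(Add(s, 5), -1))) = Add(2, Mul(-1, Pow(Add(5, s), -1))))
j = Rational(59, 4) (j = Add(Mul(Pow(Add(5, -1), -1), Add(9, Mul(2, -1))), 13) = Add(Mul(Pow(4, -1), Add(9, -2)), 13) = Add(Mul(Rational(1, 4), 7), 13) = Add(Rational(7, 4), 13) = Rational(59, 4) ≈ 14.750)
Function('I')(P) = Mul(2, Pow(P, 2)) (Function('I')(P) = Mul(P, Mul(2, P)) = Mul(2, Pow(P, 2)))
Add(Function('I')(Mul(Add(j, Pow(Add(4, -10), -1)), Add(-25, -18))), Mul(-1, 4606)) = Add(Mul(2, Pow(Mul(Add(Rational(59, 4), Pow(Add(4, -10), -1)), Add(-25, -18)), 2)), Mul(-1, 4606)) = Add(Mul(2, Pow(Mul(Add(Rational(59, 4), Pow(-6, -1)), -43), 2)), -4606) = Add(Mul(2, Pow(Mul(Add(Rational(59, 4), Rational(-1, 6)), -43), 2)), -4606) = Add(Mul(2, Pow(Mul(Rational(175, 12), -43), 2)), -4606) = Add(Mul(2, Pow(Rational(-7525, 12), 2)), -4606) = Add(Mul(2, Rational(56625625, 144)), -4606) = Add(Rational(56625625, 72), -4606) = Rational(56293993, 72)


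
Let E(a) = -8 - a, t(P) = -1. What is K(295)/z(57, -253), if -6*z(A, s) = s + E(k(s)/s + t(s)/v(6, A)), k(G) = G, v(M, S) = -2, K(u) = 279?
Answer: 1116/175 ≈ 6.3771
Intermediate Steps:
z(A, s) = 19/12 - s/6 (z(A, s) = -(s + (-8 - (s/s - 1/(-2))))/6 = -(s + (-8 - (1 - 1*(-½))))/6 = -(s + (-8 - (1 + ½)))/6 = -(s + (-8 - 1*3/2))/6 = -(s + (-8 - 3/2))/6 = -(s - 19/2)/6 = -(-19/2 + s)/6 = 19/12 - s/6)
K(295)/z(57, -253) = 279/(19/12 - ⅙*(-253)) = 279/(19/12 + 253/6) = 279/(175/4) = 279*(4/175) = 1116/175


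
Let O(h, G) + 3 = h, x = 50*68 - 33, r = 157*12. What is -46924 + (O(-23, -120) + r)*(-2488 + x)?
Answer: 1586258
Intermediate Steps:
r = 1884
x = 3367 (x = 3400 - 33 = 3367)
O(h, G) = -3 + h
-46924 + (O(-23, -120) + r)*(-2488 + x) = -46924 + ((-3 - 23) + 1884)*(-2488 + 3367) = -46924 + (-26 + 1884)*879 = -46924 + 1858*879 = -46924 + 1633182 = 1586258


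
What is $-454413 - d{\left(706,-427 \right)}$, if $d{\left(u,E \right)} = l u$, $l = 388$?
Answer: $-728341$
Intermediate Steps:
$d{\left(u,E \right)} = 388 u$
$-454413 - d{\left(706,-427 \right)} = -454413 - 388 \cdot 706 = -454413 - 273928 = -728341$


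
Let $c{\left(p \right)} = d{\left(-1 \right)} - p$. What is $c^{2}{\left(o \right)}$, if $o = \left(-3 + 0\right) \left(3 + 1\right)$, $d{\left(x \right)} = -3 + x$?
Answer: $64$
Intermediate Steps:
$o = -12$ ($o = \left(-3\right) 4 = -12$)
$c{\left(p \right)} = -4 - p$ ($c{\left(p \right)} = \left(-3 - 1\right) - p = -4 - p$)
$c^{2}{\left(o \right)} = \left(-4 - -12\right)^{2} = \left(-4 + 12\right)^{2} = 8^{2} = 64$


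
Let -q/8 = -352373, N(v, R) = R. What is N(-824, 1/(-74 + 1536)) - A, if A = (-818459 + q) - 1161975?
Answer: -1225960099/1462 ≈ -8.3855e+5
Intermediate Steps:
q = 2818984 (q = -8*(-352373) = 2818984)
A = 838550 (A = (-818459 + 2818984) - 1161975 = 2000525 - 1161975 = 838550)
N(-824, 1/(-74 + 1536)) - A = 1/(-74 + 1536) - 1*838550 = 1/1462 - 838550 = -1225960099/1462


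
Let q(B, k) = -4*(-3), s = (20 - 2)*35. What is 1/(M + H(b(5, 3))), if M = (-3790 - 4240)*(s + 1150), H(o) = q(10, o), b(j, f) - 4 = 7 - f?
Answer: -1/14293388 ≈ -6.9962e-8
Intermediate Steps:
s = 630 (s = 18*35 = 630)
b(j, f) = 11 - f (b(j, f) = 4 + (7 - f) = 11 - f)
q(B, k) = 12
H(o) = 12
M = -14293400 (M = (-3790 - 4240)*(630 + 1150) = -8030*1780 = -14293400)
1/(M + H(b(5, 3))) = 1/(-14293400 + 12) = 1/(-14293388) = -1/14293388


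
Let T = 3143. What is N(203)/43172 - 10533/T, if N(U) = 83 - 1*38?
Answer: -454589241/135689596 ≈ -3.3502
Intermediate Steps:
N(U) = 45 (N(U) = 83 - 38 = 45)
N(203)/43172 - 10533/T = 45/43172 - 10533/3143 = -454589241/135689596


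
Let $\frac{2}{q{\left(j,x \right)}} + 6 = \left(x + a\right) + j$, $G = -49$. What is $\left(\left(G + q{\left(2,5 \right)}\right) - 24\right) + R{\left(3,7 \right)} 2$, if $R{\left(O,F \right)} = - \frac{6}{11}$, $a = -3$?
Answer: $- \frac{826}{11} \approx -75.091$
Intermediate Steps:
$R{\left(O,F \right)} = - \frac{6}{11}$ ($R{\left(O,F \right)} = \left(-6\right) \frac{1}{11} = - \frac{6}{11}$)
$q{\left(j,x \right)} = \frac{2}{-9 + j + x}$ ($q{\left(j,x \right)} = \frac{2}{-6 + \left(\left(x - 3\right) + j\right)} = \frac{2}{-6 + \left(\left(-3 + x\right) + j\right)} = \frac{2}{-6 + \left(-3 + j + x\right)} = \frac{2}{-9 + j + x}$)
$\left(\left(G + q{\left(2,5 \right)}\right) - 24\right) + R{\left(3,7 \right)} 2 = \left(\left(-49 + \frac{2}{-9 + 2 + 5}\right) - 24\right) - \frac{12}{11} = \left(\left(-49 + \frac{2}{-2}\right) - 24\right) - \frac{12}{11} = \left(\left(-49 + 2 \left(- \frac{1}{2}\right)\right) - 24\right) - \frac{12}{11} = \left(\left(-49 - 1\right) - 24\right) - \frac{12}{11} = \left(-50 - 24\right) - \frac{12}{11} = -74 - \frac{12}{11} = - \frac{826}{11}$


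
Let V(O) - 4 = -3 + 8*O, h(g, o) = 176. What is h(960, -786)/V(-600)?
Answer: -176/4799 ≈ -0.036674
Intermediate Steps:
V(O) = 1 + 8*O (V(O) = 4 + (-3 + 8*O) = 1 + 8*O)
h(960, -786)/V(-600) = 176/(1 + 8*(-600)) = 176/(1 - 4800) = 176/(-4799) = 176*(-1/4799) = -176/4799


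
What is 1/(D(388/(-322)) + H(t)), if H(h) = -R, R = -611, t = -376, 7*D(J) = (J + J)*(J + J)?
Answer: 181447/111014661 ≈ 0.0016344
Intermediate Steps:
D(J) = 4*J²/7 (D(J) = ((J + J)*(J + J))/7 = ((2*J)*(2*J))/7 = (4*J²)/7 = 4*J²/7)
H(h) = 611 (H(h) = -1*(-611) = 611)
1/(D(388/(-322)) + H(t)) = 1/(4*(388/(-322))²/7 + 611) = 1/(4*(388*(-1/322))²/7 + 611) = 1/(4*(-194/161)²/7 + 611) = 1/((4/7)*(37636/25921) + 611) = 1/(150544/181447 + 611) = 1/(111014661/181447) = 181447/111014661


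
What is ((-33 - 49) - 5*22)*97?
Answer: -18624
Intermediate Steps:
((-33 - 49) - 5*22)*97 = (-82 - 110)*97 = -192*97 = -18624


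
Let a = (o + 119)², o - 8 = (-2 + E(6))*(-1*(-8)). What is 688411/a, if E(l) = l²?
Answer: 688411/159201 ≈ 4.3242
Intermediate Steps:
o = 280 (o = 8 + (-2 + 6²)*(-1*(-8)) = 8 + (-2 + 36)*8 = 8 + 34*8 = 8 + 272 = 280)
a = 159201 (a = (280 + 119)² = 399² = 159201)
688411/a = 688411/159201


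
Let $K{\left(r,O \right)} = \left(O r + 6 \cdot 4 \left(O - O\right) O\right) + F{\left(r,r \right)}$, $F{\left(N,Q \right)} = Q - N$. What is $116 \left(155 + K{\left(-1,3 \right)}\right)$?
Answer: $17632$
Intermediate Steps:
$K{\left(r,O \right)} = O r$ ($K{\left(r,O \right)} = \left(O r + 6 \cdot 4 \left(O - O\right) O\right) + \left(r - r\right) = \left(O r + 24 \cdot 0 O\right) + 0 = \left(O r + 0 O\right) + 0 = \left(O r + 0\right) + 0 = O r + 0 = O r$)
$116 \left(155 + K{\left(-1,3 \right)}\right) = 116 \left(155 + 3 \left(-1\right)\right) = 116 \left(155 - 3\right) = 116 \cdot 152 = 17632$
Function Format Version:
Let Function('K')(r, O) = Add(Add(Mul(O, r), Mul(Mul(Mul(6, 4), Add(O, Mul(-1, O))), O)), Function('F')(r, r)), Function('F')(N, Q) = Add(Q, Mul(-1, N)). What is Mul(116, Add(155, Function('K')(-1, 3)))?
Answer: 17632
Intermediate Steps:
Function('K')(r, O) = Mul(O, r) (Function('K')(r, O) = Add(Add(Mul(O, r), Mul(Mul(Mul(6, 4), Add(O, Mul(-1, O))), O)), Add(r, Mul(-1, r))) = Add(Add(Mul(O, r), Mul(Mul(24, 0), O)), 0) = Add(Add(Mul(O, r), Mul(0, O)), 0) = Add(Add(Mul(O, r), 0), 0) = Add(Mul(O, r), 0) = Mul(O, r))
Mul(116, Add(155, Function('K')(-1, 3))) = Mul(116, Add(155, Mul(3, -1))) = Mul(116, Add(155, -3)) = Mul(116, 152) = 17632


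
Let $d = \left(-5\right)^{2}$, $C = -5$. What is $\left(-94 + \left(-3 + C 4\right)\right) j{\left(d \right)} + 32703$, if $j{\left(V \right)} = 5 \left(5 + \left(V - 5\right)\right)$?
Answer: $18078$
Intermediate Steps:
$d = 25$
$j{\left(V \right)} = 5 V$ ($j{\left(V \right)} = 5 \left(5 + \left(V - 5\right)\right) = 5 \left(5 + \left(-5 + V\right)\right) = 5 V$)
$\left(-94 + \left(-3 + C 4\right)\right) j{\left(d \right)} + 32703 = \left(-94 - 23\right) 5 \cdot 25 + 32703 = \left(-94 - 23\right) 125 + 32703 = \left(-117\right) 125 + 32703 = -14625 + 32703 = 18078$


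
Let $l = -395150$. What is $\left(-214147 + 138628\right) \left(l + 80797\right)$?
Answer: $23739624207$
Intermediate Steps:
$\left(-214147 + 138628\right) \left(l + 80797\right) = \left(-214147 + 138628\right) \left(-395150 + 80797\right) = \left(-75519\right) \left(-314353\right) = 23739624207$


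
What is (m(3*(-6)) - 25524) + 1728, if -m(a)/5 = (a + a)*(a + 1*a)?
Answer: -30276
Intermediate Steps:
m(a) = -20*a² (m(a) = -5*(a + a)*(a + 1*a) = -5*2*a*(a + a) = -5*2*a*2*a = -20*a²)
(m(3*(-6)) - 25524) + 1728 = (-20*(3*(-6))² - 25524) + 1728 = (-20*(-18)² - 25524) + 1728 = (-20*324 - 25524) + 1728 = (-6480 - 25524) + 1728 = -32004 + 1728 = -30276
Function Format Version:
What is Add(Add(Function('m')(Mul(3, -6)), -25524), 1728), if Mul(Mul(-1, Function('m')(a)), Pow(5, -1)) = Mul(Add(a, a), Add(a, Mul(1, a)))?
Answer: -30276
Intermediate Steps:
Function('m')(a) = Mul(-20, Pow(a, 2)) (Function('m')(a) = Mul(-5, Mul(Add(a, a), Add(a, Mul(1, a)))) = Mul(-5, Mul(Mul(2, a), Add(a, a))) = Mul(-5, Mul(Mul(2, a), Mul(2, a))) = Mul(-5, Mul(4, Pow(a, 2))) = Mul(-20, Pow(a, 2)))
Add(Add(Function('m')(Mul(3, -6)), -25524), 1728) = Add(Add(Mul(-20, Pow(Mul(3, -6), 2)), -25524), 1728) = Add(Add(Mul(-20, Pow(-18, 2)), -25524), 1728) = Add(Add(Mul(-20, 324), -25524), 1728) = Add(Add(-6480, -25524), 1728) = Add(-32004, 1728) = -30276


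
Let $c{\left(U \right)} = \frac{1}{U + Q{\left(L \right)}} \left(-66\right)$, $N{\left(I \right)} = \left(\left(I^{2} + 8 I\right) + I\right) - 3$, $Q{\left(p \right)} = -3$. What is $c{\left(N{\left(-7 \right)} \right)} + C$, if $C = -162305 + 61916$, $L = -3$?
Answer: $- \frac{1003857}{10} \approx -1.0039 \cdot 10^{5}$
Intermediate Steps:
$N{\left(I \right)} = -3 + I^{2} + 9 I$ ($N{\left(I \right)} = \left(I^{2} + 9 I\right) - 3 = -3 + I^{2} + 9 I$)
$C = -100389$
$c{\left(U \right)} = - \frac{66}{-3 + U}$ ($c{\left(U \right)} = \frac{1}{U - 3} \left(-66\right) = \frac{1}{-3 + U} \left(-66\right) = - \frac{66}{-3 + U}$)
$c{\left(N{\left(-7 \right)} \right)} + C = - \frac{66}{-3 + \left(-3 + \left(-7\right)^{2} + 9 \left(-7\right)\right)} - 100389 = - \frac{66}{-3 - 17} - 100389 = - \frac{66}{-20} - 100389 = \left(-66\right) \left(- \frac{1}{20}\right) - 100389 = \frac{33}{10} - 100389 = - \frac{1003857}{10}$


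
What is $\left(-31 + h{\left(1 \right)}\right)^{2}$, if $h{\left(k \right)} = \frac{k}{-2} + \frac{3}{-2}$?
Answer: $1089$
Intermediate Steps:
$h{\left(k \right)} = - \frac{3}{2} - \frac{k}{2}$ ($h{\left(k \right)} = k \left(- \frac{1}{2}\right) + 3 \left(- \frac{1}{2}\right) = - \frac{k}{2} - \frac{3}{2} = - \frac{3}{2} - \frac{k}{2}$)
$\left(-31 + h{\left(1 \right)}\right)^{2} = \left(-31 - 2\right)^{2} = \left(-33\right)^{2} = 1089$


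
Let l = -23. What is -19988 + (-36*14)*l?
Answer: -8396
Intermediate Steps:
-19988 + (-36*14)*l = -19988 - 36*14*(-23) = -19988 - 504*(-23) = -19988 + 11592 = -8396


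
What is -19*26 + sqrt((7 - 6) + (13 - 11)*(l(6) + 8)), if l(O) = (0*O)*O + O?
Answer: -494 + sqrt(29) ≈ -488.61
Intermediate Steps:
l(O) = O (l(O) = 0*O + O = 0 + O = O)
-19*26 + sqrt((7 - 6) + (13 - 11)*(l(6) + 8)) = -19*26 + sqrt((7 - 6) + (13 - 11)*(6 + 8)) = -494 + sqrt(1 + 2*14) = -494 + sqrt(1 + 28) = -494 + sqrt(29)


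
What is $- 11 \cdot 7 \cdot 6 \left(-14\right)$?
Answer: $6468$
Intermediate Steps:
$- 11 \cdot 7 \cdot 6 \left(-14\right) = \left(-11\right) 42 \left(-14\right) = \left(-462\right) \left(-14\right) = 6468$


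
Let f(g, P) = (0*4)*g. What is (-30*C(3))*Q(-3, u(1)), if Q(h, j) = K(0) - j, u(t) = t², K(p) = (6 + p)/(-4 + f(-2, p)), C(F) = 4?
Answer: 300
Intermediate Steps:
f(g, P) = 0 (f(g, P) = 0*g = 0)
K(p) = -3/2 - p/4 (K(p) = (6 + p)/(-4 + 0) = (6 + p)/(-4) = (6 + p)*(-¼) = -3/2 - p/4)
Q(h, j) = -3/2 - j (Q(h, j) = (-3/2 - ¼*0) - j = (-3/2 + 0) - j = -3/2 - j)
(-30*C(3))*Q(-3, u(1)) = (-30*4)*(-3/2 - 1*1²) = -120*(-3/2 - 1*1) = -120*(-3/2 - 1) = -120*(-5/2) = 300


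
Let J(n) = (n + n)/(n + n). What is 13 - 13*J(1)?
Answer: 0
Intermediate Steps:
J(n) = 1 (J(n) = (2*n)/((2*n)) = (2*n)*(1/(2*n)) = 1)
13 - 13*J(1) = 13 - 13*1 = 13 - 13 = 0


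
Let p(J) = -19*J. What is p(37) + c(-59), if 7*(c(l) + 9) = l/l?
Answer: -4983/7 ≈ -711.86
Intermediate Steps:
c(l) = -62/7 (c(l) = -9 + (l/l)/7 = -9 + (⅐)*1 = -9 + ⅐ = -62/7)
p(37) + c(-59) = -19*37 - 62/7 = -703 - 62/7 = -4983/7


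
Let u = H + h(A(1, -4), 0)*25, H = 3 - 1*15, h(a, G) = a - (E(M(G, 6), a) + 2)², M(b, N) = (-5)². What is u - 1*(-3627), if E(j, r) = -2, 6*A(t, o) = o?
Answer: 10795/3 ≈ 3598.3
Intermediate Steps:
M(b, N) = 25
A(t, o) = o/6
h(a, G) = a (h(a, G) = a - (-2 + 2)² = a - 1*0² = a - 1*0 = a + 0 = a)
H = -12 (H = 3 - 15 = -12)
u = -86/3 (u = -12 + ((⅙)*(-4))*25 = -12 - ⅔*25 = -12 - 50/3 = -86/3 ≈ -28.667)
u - 1*(-3627) = -86/3 - 1*(-3627) = -86/3 + 3627 = 10795/3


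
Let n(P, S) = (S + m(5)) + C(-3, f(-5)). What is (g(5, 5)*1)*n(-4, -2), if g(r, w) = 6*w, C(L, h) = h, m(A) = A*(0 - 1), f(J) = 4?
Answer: -90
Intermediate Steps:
m(A) = -A (m(A) = A*(-1) = -A)
n(P, S) = -1 + S (n(P, S) = (S - 1*5) + 4 = (S - 5) + 4 = (-5 + S) + 4 = -1 + S)
(g(5, 5)*1)*n(-4, -2) = ((6*5)*1)*(-1 - 2) = (30*1)*(-3) = 30*(-3) = -90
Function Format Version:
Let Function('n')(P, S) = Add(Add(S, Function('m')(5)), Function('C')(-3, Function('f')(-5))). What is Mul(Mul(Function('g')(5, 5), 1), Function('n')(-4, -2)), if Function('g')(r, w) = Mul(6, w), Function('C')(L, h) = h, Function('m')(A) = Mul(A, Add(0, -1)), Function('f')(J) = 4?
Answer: -90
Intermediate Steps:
Function('m')(A) = Mul(-1, A) (Function('m')(A) = Mul(A, -1) = Mul(-1, A))
Function('n')(P, S) = Add(-1, S) (Function('n')(P, S) = Add(Add(S, Mul(-1, 5)), 4) = Add(Add(S, -5), 4) = Add(Add(-5, S), 4) = Add(-1, S))
Mul(Mul(Function('g')(5, 5), 1), Function('n')(-4, -2)) = Mul(Mul(Mul(6, 5), 1), Add(-1, -2)) = Mul(Mul(30, 1), -3) = Mul(30, -3) = -90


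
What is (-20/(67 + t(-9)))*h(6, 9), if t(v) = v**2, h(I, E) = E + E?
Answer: -90/37 ≈ -2.4324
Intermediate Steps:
h(I, E) = 2*E
(-20/(67 + t(-9)))*h(6, 9) = (-20/(67 + (-9)**2))*(2*9) = -20/(67 + 81)*18 = -20/148*18 = -20*1/148*18 = -5/37*18 = -90/37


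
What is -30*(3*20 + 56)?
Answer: -3480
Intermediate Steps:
-30*(3*20 + 56) = -30*(60 + 56) = -30*116 = -3480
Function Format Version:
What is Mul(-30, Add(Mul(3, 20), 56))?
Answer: -3480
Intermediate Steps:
Mul(-30, Add(Mul(3, 20), 56)) = Mul(-30, Add(60, 56)) = Mul(-30, 116) = -3480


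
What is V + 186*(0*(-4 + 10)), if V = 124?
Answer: 124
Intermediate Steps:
V + 186*(0*(-4 + 10)) = 124 + 186*(0*(-4 + 10)) = 124 + 186*(0*6) = 124 + 186*0 = 124 + 0 = 124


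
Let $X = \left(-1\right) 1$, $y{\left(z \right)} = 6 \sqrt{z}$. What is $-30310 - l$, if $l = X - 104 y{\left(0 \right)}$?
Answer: $-30309$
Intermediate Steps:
$X = -1$
$l = -1$ ($l = -1 - 104 \cdot 6 \sqrt{0} = -1 - 104 \cdot 6 \cdot 0 = -1 - 0 = -1 + 0 = -1$)
$-30310 - l = -30310 - -1 = -30310 + 1 = -30309$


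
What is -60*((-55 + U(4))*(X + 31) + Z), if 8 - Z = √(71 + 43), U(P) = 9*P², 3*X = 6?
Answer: -176700 + 60*√114 ≈ -1.7606e+5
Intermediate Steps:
X = 2 (X = (⅓)*6 = 2)
Z = 8 - √114 (Z = 8 - √(71 + 43) = 8 - √114 ≈ -2.6771)
-60*((-55 + U(4))*(X + 31) + Z) = -60*((-55 + 9*4²)*(2 + 31) + (8 - √114)) = -60*((-55 + 9*16)*33 + (8 - √114)) = -60*((-55 + 144)*33 + (8 - √114)) = -60*(89*33 + (8 - √114)) = -60*(2937 + (8 - √114)) = -60*(2945 - √114) = -176700 + 60*√114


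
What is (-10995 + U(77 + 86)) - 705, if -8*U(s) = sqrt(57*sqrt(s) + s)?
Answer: -11700 - sqrt(163 + 57*sqrt(163))/8 ≈ -11704.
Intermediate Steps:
U(s) = -sqrt(s + 57*sqrt(s))/8 (U(s) = -sqrt(57*sqrt(s) + s)/8 = -sqrt(s + 57*sqrt(s))/8)
(-10995 + U(77 + 86)) - 705 = (-10995 - sqrt((77 + 86) + 57*sqrt(77 + 86))/8) - 705 = (-10995 - sqrt(163 + 57*sqrt(163))/8) - 705 = -11700 - sqrt(163 + 57*sqrt(163))/8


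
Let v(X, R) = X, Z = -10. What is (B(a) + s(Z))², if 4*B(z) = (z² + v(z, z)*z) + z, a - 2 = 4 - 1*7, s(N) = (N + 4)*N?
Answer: 58081/16 ≈ 3630.1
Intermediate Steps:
s(N) = N*(4 + N) (s(N) = (4 + N)*N = N*(4 + N))
a = -1 (a = 2 + (4 - 1*7) = 2 + (4 - 7) = 2 - 3 = -1)
B(z) = z²/2 + z/4 (B(z) = ((z² + z*z) + z)/4 = ((z² + z²) + z)/4 = (2*z² + z)/4 = (z + 2*z²)/4 = z²/2 + z/4)
(B(a) + s(Z))² = ((¼)*(-1)*(1 + 2*(-1)) - 10*(4 - 10))² = ((¼)*(-1)*(1 - 2) - 10*(-6))² = ((¼)*(-1)*(-1) + 60)² = (¼ + 60)² = (241/4)² = 58081/16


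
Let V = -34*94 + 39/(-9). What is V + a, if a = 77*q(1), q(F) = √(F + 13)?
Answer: -9601/3 + 77*√14 ≈ -2912.2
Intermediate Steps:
V = -9601/3 (V = -3196 + 39*(-⅑) = -3196 - 13/3 = -9601/3 ≈ -3200.3)
q(F) = √(13 + F)
a = 77*√14 (a = 77*√(13 + 1) = 77*√14 ≈ 288.11)
V + a = -9601/3 + 77*√14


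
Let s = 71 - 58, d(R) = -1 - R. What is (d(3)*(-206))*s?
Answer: 10712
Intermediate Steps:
s = 13
(d(3)*(-206))*s = ((-1 - 1*3)*(-206))*13 = ((-1 - 3)*(-206))*13 = -4*(-206)*13 = 824*13 = 10712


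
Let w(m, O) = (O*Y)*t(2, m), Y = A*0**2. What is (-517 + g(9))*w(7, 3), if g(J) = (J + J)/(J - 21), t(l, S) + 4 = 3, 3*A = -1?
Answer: 0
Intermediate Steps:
A = -1/3 (A = (1/3)*(-1) = -1/3 ≈ -0.33333)
t(l, S) = -1 (t(l, S) = -4 + 3 = -1)
Y = 0 (Y = -1/3*0**2 = -1/3*0 = 0)
g(J) = 2*J/(-21 + J) (g(J) = (2*J)/(-21 + J) = 2*J/(-21 + J))
w(m, O) = 0 (w(m, O) = (O*0)*(-1) = 0*(-1) = 0)
(-517 + g(9))*w(7, 3) = (-517 + 2*9/(-21 + 9))*0 = (-517 + 2*9/(-12))*0 = (-517 + 2*9*(-1/12))*0 = (-517 - 3/2)*0 = -1037/2*0 = 0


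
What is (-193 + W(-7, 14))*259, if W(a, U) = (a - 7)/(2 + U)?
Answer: -401709/8 ≈ -50214.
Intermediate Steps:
W(a, U) = (-7 + a)/(2 + U)
(-193 + W(-7, 14))*259 = (-193 + (-7 - 7)/(2 + 14))*259 = (-193 - 14/16)*259 = (-193 + (1/16)*(-14))*259 = (-193 - 7/8)*259 = -1551/8*259 = -401709/8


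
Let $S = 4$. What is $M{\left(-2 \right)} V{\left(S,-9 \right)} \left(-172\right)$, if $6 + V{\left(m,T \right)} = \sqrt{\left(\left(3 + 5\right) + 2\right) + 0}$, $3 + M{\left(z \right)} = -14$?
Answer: $-17544 + 2924 \sqrt{10} \approx -8297.5$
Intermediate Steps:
$M{\left(z \right)} = -17$ ($M{\left(z \right)} = -3 - 14 = -17$)
$V{\left(m,T \right)} = -6 + \sqrt{10}$ ($V{\left(m,T \right)} = -6 + \sqrt{\left(\left(3 + 5\right) + 2\right) + 0} = -6 + \sqrt{\left(8 + 2\right) + 0} = -6 + \sqrt{10 + 0} = -6 + \sqrt{10}$)
$M{\left(-2 \right)} V{\left(S,-9 \right)} \left(-172\right) = - 17 \left(-6 + \sqrt{10}\right) \left(-172\right) = \left(102 - 17 \sqrt{10}\right) \left(-172\right) = -17544 + 2924 \sqrt{10}$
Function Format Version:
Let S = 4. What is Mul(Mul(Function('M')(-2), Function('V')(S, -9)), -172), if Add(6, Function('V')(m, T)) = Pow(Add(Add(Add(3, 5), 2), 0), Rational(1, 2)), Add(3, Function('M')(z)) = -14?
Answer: Add(-17544, Mul(2924, Pow(10, Rational(1, 2)))) ≈ -8297.5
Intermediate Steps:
Function('M')(z) = -17 (Function('M')(z) = Add(-3, -14) = -17)
Function('V')(m, T) = Add(-6, Pow(10, Rational(1, 2))) (Function('V')(m, T) = Add(-6, Pow(Add(Add(Add(3, 5), 2), 0), Rational(1, 2))) = Add(-6, Pow(Add(Add(8, 2), 0), Rational(1, 2))) = Add(-6, Pow(Add(10, 0), Rational(1, 2))) = Add(-6, Pow(10, Rational(1, 2))))
Mul(Mul(Function('M')(-2), Function('V')(S, -9)), -172) = Mul(Mul(-17, Add(-6, Pow(10, Rational(1, 2)))), -172) = Mul(Add(102, Mul(-17, Pow(10, Rational(1, 2)))), -172) = Add(-17544, Mul(2924, Pow(10, Rational(1, 2))))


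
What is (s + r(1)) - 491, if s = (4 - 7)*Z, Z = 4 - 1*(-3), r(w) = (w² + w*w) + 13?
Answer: -497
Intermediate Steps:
r(w) = 13 + 2*w² (r(w) = (w² + w²) + 13 = 2*w² + 13 = 13 + 2*w²)
Z = 7 (Z = 4 + 3 = 7)
s = -21 (s = (4 - 7)*7 = -3*7 = -21)
(s + r(1)) - 491 = (-21 + (13 + 2*1²)) - 491 = (-21 + (13 + 2*1)) - 491 = (-21 + (13 + 2)) - 491 = (-21 + 15) - 491 = -6 - 491 = -497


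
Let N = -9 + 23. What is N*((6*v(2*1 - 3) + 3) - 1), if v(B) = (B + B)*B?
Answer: 196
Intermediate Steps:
N = 14
v(B) = 2*B**2 (v(B) = (2*B)*B = 2*B**2)
N*((6*v(2*1 - 3) + 3) - 1) = 14*((6*(2*(2*1 - 3)**2) + 3) - 1) = 14*((6*(2*(2 - 3)**2) + 3) - 1) = 14*((6*(2*(-1)**2) + 3) - 1) = 14*((6*(2*1) + 3) - 1) = 14*((6*2 + 3) - 1) = 14*((12 + 3) - 1) = 14*(15 - 1) = 14*14 = 196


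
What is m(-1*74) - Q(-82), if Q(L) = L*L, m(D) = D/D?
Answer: -6723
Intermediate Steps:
m(D) = 1
Q(L) = L**2
m(-1*74) - Q(-82) = 1 - 1*(-82)**2 = 1 - 1*6724 = 1 - 6724 = -6723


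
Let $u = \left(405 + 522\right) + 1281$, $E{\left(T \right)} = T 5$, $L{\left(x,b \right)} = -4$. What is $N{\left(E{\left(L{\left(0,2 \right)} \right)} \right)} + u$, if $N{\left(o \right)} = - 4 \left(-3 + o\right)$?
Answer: $2300$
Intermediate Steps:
$E{\left(T \right)} = 5 T$
$u = 2208$ ($u = 927 + 1281 = 2208$)
$N{\left(o \right)} = 12 - 4 o$
$N{\left(E{\left(L{\left(0,2 \right)} \right)} \right)} + u = \left(12 - 4 \cdot 5 \left(-4\right)\right) + 2208 = \left(12 - -80\right) + 2208 = \left(12 + 80\right) + 2208 = 92 + 2208 = 2300$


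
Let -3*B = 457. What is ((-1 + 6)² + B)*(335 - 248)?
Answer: -11078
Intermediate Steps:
B = -457/3 (B = -⅓*457 = -457/3 ≈ -152.33)
((-1 + 6)² + B)*(335 - 248) = ((-1 + 6)² - 457/3)*(335 - 248) = (5² - 457/3)*87 = (25 - 457/3)*87 = -382/3*87 = -11078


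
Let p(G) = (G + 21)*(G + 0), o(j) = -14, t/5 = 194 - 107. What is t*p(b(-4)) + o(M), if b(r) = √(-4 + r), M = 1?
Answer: -3494 + 18270*I*√2 ≈ -3494.0 + 25838.0*I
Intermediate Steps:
t = 435 (t = 5*(194 - 107) = 5*87 = 435)
p(G) = G*(21 + G) (p(G) = (21 + G)*G = G*(21 + G))
t*p(b(-4)) + o(M) = 435*(√(-4 - 4)*(21 + √(-4 - 4))) - 14 = 435*(√(-8)*(21 + √(-8))) - 14 = 435*((2*I*√2)*(21 + 2*I*√2)) - 14 = 435*(2*I*√2*(21 + 2*I*√2)) - 14 = 870*I*√2*(21 + 2*I*√2) - 14 = -14 + 870*I*√2*(21 + 2*I*√2)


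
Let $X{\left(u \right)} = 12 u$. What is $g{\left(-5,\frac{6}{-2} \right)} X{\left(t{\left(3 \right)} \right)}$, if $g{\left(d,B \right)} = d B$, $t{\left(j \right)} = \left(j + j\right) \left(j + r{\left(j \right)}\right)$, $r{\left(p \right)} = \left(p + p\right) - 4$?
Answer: $5400$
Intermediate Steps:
$r{\left(p \right)} = -4 + 2 p$ ($r{\left(p \right)} = 2 p - 4 = -4 + 2 p$)
$t{\left(j \right)} = 2 j \left(-4 + 3 j\right)$ ($t{\left(j \right)} = \left(j + j\right) \left(j + \left(-4 + 2 j\right)\right) = 2 j \left(-4 + 3 j\right)$)
$g{\left(d,B \right)} = B d$
$g{\left(-5,\frac{6}{-2} \right)} X{\left(t{\left(3 \right)} \right)} = \frac{6}{-2} \left(-5\right) 12 \cdot 2 \cdot 3 \left(-4 + 3 \cdot 3\right) = 6 \left(- \frac{1}{2}\right) \left(-5\right) 12 \cdot 2 \cdot 3 \left(-4 + 9\right) = \left(-3\right) \left(-5\right) 12 \cdot 2 \cdot 3 \cdot 5 = 15 \cdot 12 \cdot 30 = 15 \cdot 360 = 5400$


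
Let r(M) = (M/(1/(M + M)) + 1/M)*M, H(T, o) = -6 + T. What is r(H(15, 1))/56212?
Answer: 1459/56212 ≈ 0.025955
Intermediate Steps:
r(M) = M*(1/M + 2*M**2) (r(M) = (M/(1/(2*M)) + 1/M)*M = (M/((1/(2*M))) + 1/M)*M = (M*(2*M) + 1/M)*M = (2*M**2 + 1/M)*M = (1/M + 2*M**2)*M = M*(1/M + 2*M**2))
r(H(15, 1))/56212 = (1 + 2*(-6 + 15)**3)/56212 = (1 + 2*9**3)*(1/56212) = (1 + 2*729)*(1/56212) = (1 + 1458)*(1/56212) = 1459*(1/56212) = 1459/56212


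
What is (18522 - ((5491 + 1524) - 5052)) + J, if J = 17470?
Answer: 34029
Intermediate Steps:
(18522 - ((5491 + 1524) - 5052)) + J = (18522 - ((5491 + 1524) - 5052)) + 17470 = (18522 - (7015 - 5052)) + 17470 = (18522 - 1*1963) + 17470 = (18522 - 1963) + 17470 = 16559 + 17470 = 34029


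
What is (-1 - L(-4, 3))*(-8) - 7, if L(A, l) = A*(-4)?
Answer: 129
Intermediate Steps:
L(A, l) = -4*A
(-1 - L(-4, 3))*(-8) - 7 = (-1 - (-4)*(-4))*(-8) - 7 = (-1 - 1*16)*(-8) - 7 = (-1 - 16)*(-8) - 7 = -17*(-8) - 7 = 136 - 7 = 129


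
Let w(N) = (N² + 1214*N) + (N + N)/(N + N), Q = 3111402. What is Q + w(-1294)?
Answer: 3214923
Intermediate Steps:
w(N) = 1 + N² + 1214*N (w(N) = (N² + 1214*N) + (2*N)/((2*N)) = (N² + 1214*N) + (2*N)*(1/(2*N)) = (N² + 1214*N) + 1 = 1 + N² + 1214*N)
Q + w(-1294) = 3111402 + (1 + (-1294)² + 1214*(-1294)) = 3111402 + (1 + 1674436 - 1570916) = 3111402 + 103521 = 3214923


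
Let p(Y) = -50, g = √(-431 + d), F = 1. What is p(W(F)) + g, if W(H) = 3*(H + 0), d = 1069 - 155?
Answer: -50 + √483 ≈ -28.023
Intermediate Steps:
d = 914
W(H) = 3*H
g = √483 (g = √(-431 + 914) = √483 ≈ 21.977)
p(W(F)) + g = -50 + √483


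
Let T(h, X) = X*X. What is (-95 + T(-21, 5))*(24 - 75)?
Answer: 3570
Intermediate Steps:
T(h, X) = X²
(-95 + T(-21, 5))*(24 - 75) = (-95 + 5²)*(24 - 75) = (-95 + 25)*(-51) = -70*(-51) = 3570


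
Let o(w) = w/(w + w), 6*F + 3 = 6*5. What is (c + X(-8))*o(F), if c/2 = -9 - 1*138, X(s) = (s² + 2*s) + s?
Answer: -127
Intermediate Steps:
F = 9/2 (F = -½ + (6*5)/6 = -½ + (⅙)*30 = -½ + 5 = 9/2 ≈ 4.5000)
X(s) = s² + 3*s
o(w) = ½ (o(w) = w/((2*w)) = w*(1/(2*w)) = ½)
c = -294 (c = 2*(-9 - 1*138) = 2*(-9 - 138) = 2*(-147) = -294)
(c + X(-8))*o(F) = (-294 - 8*(3 - 8))*(½) = (-294 - 8*(-5))*(½) = (-294 + 40)*(½) = -254*½ = -127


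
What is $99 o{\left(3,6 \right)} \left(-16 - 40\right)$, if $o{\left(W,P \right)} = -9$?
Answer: $49896$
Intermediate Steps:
$99 o{\left(3,6 \right)} \left(-16 - 40\right) = 99 \left(-9\right) \left(-16 - 40\right) = \left(-891\right) \left(-56\right) = 49896$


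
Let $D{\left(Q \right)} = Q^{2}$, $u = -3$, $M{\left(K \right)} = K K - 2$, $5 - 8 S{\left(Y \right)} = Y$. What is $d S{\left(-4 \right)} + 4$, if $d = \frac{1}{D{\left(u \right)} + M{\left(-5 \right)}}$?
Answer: $\frac{1033}{256} \approx 4.0352$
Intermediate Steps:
$S{\left(Y \right)} = \frac{5}{8} - \frac{Y}{8}$
$M{\left(K \right)} = -2 + K^{2}$ ($M{\left(K \right)} = K^{2} - 2 = -2 + K^{2}$)
$d = \frac{1}{32}$ ($d = \frac{1}{\left(-3\right)^{2} - \left(2 - \left(-5\right)^{2}\right)} = \frac{1}{9 + \left(-2 + 25\right)} = \frac{1}{9 + 23} = \frac{1}{32} \approx 0.03125$)
$d S{\left(-4 \right)} + 4 = \frac{\frac{5}{8} - - \frac{1}{2}}{32} + 4 = \frac{\frac{5}{8} + \frac{1}{2}}{32} + 4 = \frac{1}{32} \cdot \frac{9}{8} + 4 = \frac{9}{256} + 4 = \frac{1033}{256}$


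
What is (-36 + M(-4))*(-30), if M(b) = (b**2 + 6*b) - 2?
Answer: 1380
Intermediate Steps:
M(b) = -2 + b**2 + 6*b
(-36 + M(-4))*(-30) = (-36 + (-2 + (-4)**2 + 6*(-4)))*(-30) = (-36 + (-2 + 16 - 24))*(-30) = (-36 - 10)*(-30) = -46*(-30) = 1380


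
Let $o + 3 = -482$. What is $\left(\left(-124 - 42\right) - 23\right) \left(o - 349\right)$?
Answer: $157626$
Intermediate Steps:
$o = -485$ ($o = -3 - 482 = -485$)
$\left(\left(-124 - 42\right) - 23\right) \left(o - 349\right) = \left(\left(-124 - 42\right) - 23\right) \left(-485 - 349\right) = \left(-166 - 23\right) \left(-834\right) = \left(-189\right) \left(-834\right) = 157626$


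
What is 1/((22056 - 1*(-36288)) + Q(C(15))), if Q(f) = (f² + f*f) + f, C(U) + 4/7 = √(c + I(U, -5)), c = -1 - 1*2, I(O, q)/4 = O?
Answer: 140357854/8205050660683 + 3087*√57/8205050660683 ≈ 1.7109e-5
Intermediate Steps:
I(O, q) = 4*O
c = -3 (c = -1 - 2 = -3)
C(U) = -4/7 + √(-3 + 4*U)
Q(f) = f + 2*f² (Q(f) = (f² + f²) + f = 2*f² + f = f + 2*f²)
1/((22056 - 1*(-36288)) + Q(C(15))) = 1/((22056 - 1*(-36288)) + (-4/7 + √(-3 + 4*15))*(1 + 2*(-4/7 + √(-3 + 4*15)))) = 1/((22056 + 36288) + (-4/7 + √(-3 + 60))*(1 + 2*(-4/7 + √(-3 + 60)))) = 1/(58344 + (-4/7 + √57)*(1 + 2*(-4/7 + √57))) = 1/(58344 + (-4/7 + √57)*(1 + (-8/7 + 2*√57))) = 1/(58344 + (-4/7 + √57)*(-⅐ + 2*√57))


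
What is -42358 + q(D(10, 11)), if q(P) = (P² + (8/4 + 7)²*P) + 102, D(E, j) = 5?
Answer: -41826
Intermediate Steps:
q(P) = 102 + P² + 81*P (q(P) = (P² + (8*(¼) + 7)²*P) + 102 = (P² + (2 + 7)²*P) + 102 = (P² + 9²*P) + 102 = (P² + 81*P) + 102 = 102 + P² + 81*P)
-42358 + q(D(10, 11)) = -42358 + (102 + 5² + 81*5) = -42358 + (102 + 25 + 405) = -42358 + 532 = -41826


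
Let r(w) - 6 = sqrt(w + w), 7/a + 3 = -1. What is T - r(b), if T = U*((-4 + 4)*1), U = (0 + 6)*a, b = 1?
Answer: -6 - sqrt(2) ≈ -7.4142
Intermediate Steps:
a = -7/4 (a = 7/(-3 - 1) = 7/(-4) = 7*(-1/4) = -7/4 ≈ -1.7500)
r(w) = 6 + sqrt(2)*sqrt(w) (r(w) = 6 + sqrt(w + w) = 6 + sqrt(2*w) = 6 + sqrt(2)*sqrt(w))
U = -21/2 (U = (0 + 6)*(-7/4) = 6*(-7/4) = -21/2 ≈ -10.500)
T = 0 (T = -21*(-4 + 4)/2 = -0 = -21/2*0 = 0)
T - r(b) = 0 - (6 + sqrt(2)*sqrt(1)) = 0 - (6 + sqrt(2)*1) = 0 - (6 + sqrt(2)) = 0 + (-6 - sqrt(2)) = -6 - sqrt(2)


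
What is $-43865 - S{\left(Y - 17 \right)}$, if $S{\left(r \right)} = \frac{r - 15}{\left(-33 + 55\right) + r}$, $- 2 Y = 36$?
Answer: $- \frac{570295}{13} \approx -43869.0$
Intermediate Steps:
$Y = -18$ ($Y = \left(- \frac{1}{2}\right) 36 = -18$)
$S{\left(r \right)} = \frac{-15 + r}{22 + r}$
$-43865 - S{\left(Y - 17 \right)} = -43865 - \frac{-15 - 35}{22 - 35} = -43865 - \frac{1}{-13} \left(-50\right) = -43865 - \left(- \frac{1}{13}\right) \left(-50\right) = -43865 - \frac{50}{13} = - \frac{570295}{13}$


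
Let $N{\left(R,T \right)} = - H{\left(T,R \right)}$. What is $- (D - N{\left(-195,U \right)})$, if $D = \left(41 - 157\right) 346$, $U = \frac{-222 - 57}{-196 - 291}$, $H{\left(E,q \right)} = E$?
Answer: $\frac{19545953}{487} \approx 40135.0$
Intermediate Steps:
$U = \frac{279}{487}$ ($U = - \frac{279}{-487} = \left(-279\right) \left(- \frac{1}{487}\right) = \frac{279}{487} \approx 0.5729$)
$N{\left(R,T \right)} = - T$
$D = -40136$ ($D = \left(-116\right) 346 = -40136$)
$- (D - N{\left(-195,U \right)}) = - (-40136 - \left(-1\right) \frac{279}{487}) = - (-40136 - - \frac{279}{487}) = - (-40136 + \frac{279}{487}) = \left(-1\right) \left(- \frac{19545953}{487}\right) = \frac{19545953}{487}$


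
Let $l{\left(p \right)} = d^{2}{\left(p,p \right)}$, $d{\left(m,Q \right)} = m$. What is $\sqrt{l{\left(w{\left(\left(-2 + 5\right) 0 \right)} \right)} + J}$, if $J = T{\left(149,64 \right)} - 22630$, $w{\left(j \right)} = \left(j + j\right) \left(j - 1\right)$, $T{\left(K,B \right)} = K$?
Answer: $i \sqrt{22481} \approx 149.94 i$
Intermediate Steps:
$w{\left(j \right)} = 2 j \left(-1 + j\right)$
$l{\left(p \right)} = p^{2}$
$J = -22481$ ($J = 149 - 22630 = -22481$)
$\sqrt{l{\left(w{\left(\left(-2 + 5\right) 0 \right)} \right)} + J} = \sqrt{\left(2 \left(-2 + 5\right) 0 \left(-1 + \left(-2 + 5\right) 0\right)\right)^{2} - 22481} = \sqrt{\left(2 \cdot 3 \cdot 0 \left(-1 + 3 \cdot 0\right)\right)^{2} - 22481} = \sqrt{\left(2 \cdot 0 \left(-1 + 0\right)\right)^{2} - 22481} = \sqrt{\left(2 \cdot 0 \left(-1\right)\right)^{2} - 22481} = \sqrt{0^{2} - 22481} = \sqrt{0 - 22481} = \sqrt{-22481} = i \sqrt{22481}$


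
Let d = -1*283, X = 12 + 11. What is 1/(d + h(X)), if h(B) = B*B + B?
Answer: 1/269 ≈ 0.0037175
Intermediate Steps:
X = 23
h(B) = B + B**2 (h(B) = B**2 + B = B + B**2)
d = -283
1/(d + h(X)) = 1/(-283 + 23*(1 + 23)) = 1/(-283 + 23*24) = 1/(-283 + 552) = 1/269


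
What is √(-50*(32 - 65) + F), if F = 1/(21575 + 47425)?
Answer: √78556500690/6900 ≈ 40.620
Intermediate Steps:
F = 1/69000 ≈ 1.4493e-5
√(-50*(32 - 65) + F) = √(-50*(32 - 65) + 1/69000) = √(-50*(-33) + 1/69000) = √(1650 + 1/69000) = √(113850001/69000) = √78556500690/6900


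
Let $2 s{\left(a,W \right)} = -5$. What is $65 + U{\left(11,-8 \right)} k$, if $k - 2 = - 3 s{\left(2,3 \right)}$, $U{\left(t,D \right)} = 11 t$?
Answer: $\frac{2429}{2} \approx 1214.5$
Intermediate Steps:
$s{\left(a,W \right)} = - \frac{5}{2}$ ($s{\left(a,W \right)} = \frac{1}{2} \left(-5\right) = - \frac{5}{2}$)
$k = \frac{19}{2}$ ($k = 2 - - \frac{15}{2} = 2 + \frac{15}{2} = \frac{19}{2} \approx 9.5$)
$65 + U{\left(11,-8 \right)} k = 65 + 11 \cdot 11 \cdot \frac{19}{2} = 65 + 121 \cdot \frac{19}{2} = 65 + \frac{2299}{2} = \frac{2429}{2}$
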